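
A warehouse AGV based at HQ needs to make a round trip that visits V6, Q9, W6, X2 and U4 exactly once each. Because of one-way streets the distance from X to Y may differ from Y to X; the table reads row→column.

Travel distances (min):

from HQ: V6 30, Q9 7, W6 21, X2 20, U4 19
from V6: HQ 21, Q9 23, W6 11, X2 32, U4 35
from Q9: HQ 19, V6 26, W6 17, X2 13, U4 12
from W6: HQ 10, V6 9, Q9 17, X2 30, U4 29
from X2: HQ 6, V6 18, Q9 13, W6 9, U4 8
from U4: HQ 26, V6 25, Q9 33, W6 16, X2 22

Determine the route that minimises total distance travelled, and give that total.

HQ → V6 → Q9 → W6 → X2 → U4 → HQ: 30+23+17+30+8+26 = 134
HQ → V6 → Q9 → W6 → U4 → X2 → HQ: 30+23+17+29+22+6 = 127
HQ → V6 → Q9 → X2 → W6 → U4 → HQ: 30+23+13+9+29+26 = 130
HQ → V6 → Q9 → X2 → U4 → W6 → HQ: 30+23+13+8+16+10 = 100
HQ → V6 → Q9 → U4 → W6 → X2 → HQ: 30+23+12+16+30+6 = 117
HQ → V6 → Q9 → U4 → X2 → W6 → HQ: 30+23+12+22+9+10 = 106
HQ → V6 → W6 → Q9 → X2 → U4 → HQ: 30+11+17+13+8+26 = 105
HQ → V6 → W6 → Q9 → U4 → X2 → HQ: 30+11+17+12+22+6 = 98
HQ → V6 → W6 → X2 → Q9 → U4 → HQ: 30+11+30+13+12+26 = 122
HQ → V6 → W6 → X2 → U4 → Q9 → HQ: 30+11+30+8+33+19 = 131
HQ → V6 → W6 → U4 → Q9 → X2 → HQ: 30+11+29+33+13+6 = 122
HQ → V6 → W6 → U4 → X2 → Q9 → HQ: 30+11+29+22+13+19 = 124
HQ → V6 → X2 → Q9 → W6 → U4 → HQ: 30+32+13+17+29+26 = 147
HQ → V6 → X2 → Q9 → U4 → W6 → HQ: 30+32+13+12+16+10 = 113
… (106 more)
HQ → Q9 → X2 → U4 → V6 → W6 → HQ: 7+13+8+25+11+10 = 74  ← best
The minimum is 74.
One optimal route: HQ → Q9 → X2 → U4 → V6 → W6 → HQ.

74 min — the shortest possible round trip.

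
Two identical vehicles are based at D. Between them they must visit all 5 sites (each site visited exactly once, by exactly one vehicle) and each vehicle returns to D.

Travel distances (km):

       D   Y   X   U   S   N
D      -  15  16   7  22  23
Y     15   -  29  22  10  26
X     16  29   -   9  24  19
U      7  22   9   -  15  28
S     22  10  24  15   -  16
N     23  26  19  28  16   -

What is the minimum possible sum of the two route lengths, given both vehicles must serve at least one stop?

90 km — the smallest possible combined total.

Check every non-empty split of the stops between the two vehicles; for each half take its own optimal tour:
  {Y} + {X, U, S, N}: 30 + 73 = 103
  {X} + {Y, U, S, N}: 32 + 76 = 108
  {Y, X} + {U, S, N}: 60 + 61 = 121
  {U} + {Y, X, S, N}: 14 + 76 = 90
  {Y, U} + {X, S, N}: 44 + 73 = 117
  {X, U} + {Y, S, N}: 32 + 64 = 96
  … (15 splits in total)
Best: vehicle 1 D → U → D = 14; vehicle 2 D → Y → S → N → X → D = 76; combined 90.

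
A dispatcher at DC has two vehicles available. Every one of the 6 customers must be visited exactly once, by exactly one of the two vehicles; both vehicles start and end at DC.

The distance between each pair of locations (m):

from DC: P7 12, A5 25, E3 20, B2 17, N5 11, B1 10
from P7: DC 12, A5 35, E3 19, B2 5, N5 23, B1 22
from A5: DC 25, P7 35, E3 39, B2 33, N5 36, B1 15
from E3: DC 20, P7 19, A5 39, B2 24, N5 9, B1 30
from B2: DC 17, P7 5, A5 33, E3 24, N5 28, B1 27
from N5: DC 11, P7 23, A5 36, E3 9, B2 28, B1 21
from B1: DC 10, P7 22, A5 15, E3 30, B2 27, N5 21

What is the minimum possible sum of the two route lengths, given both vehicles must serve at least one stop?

There are 2^5 − 1 = 31 ways to divide the 6 stops into two non-empty groups. For each, the best each vehicle can do is its own shortest tour through its group:
  {P7} + {A5, E3, B2, N5, B1}: 24 + 102 = 126
  {A5} + {P7, E3, B2, N5, B1}: 50 + 81 = 131
  {P7, A5} + {E3, B2, N5, B1}: 72 + 81 = 153
  {E3} + {P7, A5, B2, N5, B1}: 40 + 97 = 137
  {P7, E3} + {A5, B2, N5, B1}: 51 + 97 = 148
  {A5, E3} + {P7, B2, N5, B1}: 84 + 76 = 160
  … (31 splits in total)
  {P7, E3, B2, N5} + {A5, B1}: 61 + 50 = 111  ← best
Best: vehicle 1 DC → P7 → B2 → E3 → N5 → DC = 61; vehicle 2 DC → A5 → B1 → DC = 50; combined 111.

Minimum combined distance: 111 m.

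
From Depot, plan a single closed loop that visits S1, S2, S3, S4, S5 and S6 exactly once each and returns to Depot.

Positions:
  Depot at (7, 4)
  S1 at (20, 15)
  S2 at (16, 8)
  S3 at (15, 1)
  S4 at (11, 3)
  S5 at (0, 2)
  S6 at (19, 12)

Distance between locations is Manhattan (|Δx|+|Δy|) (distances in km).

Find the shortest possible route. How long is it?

70 km — the shortest possible round trip.

Depot → S1 → S2 → S3 → S4 → S5 → S6 → Depot: 24+11+8+6+12+29+20 = 110
Depot → S1 → S2 → S3 → S4 → S6 → S5 → Depot: 24+11+8+6+17+29+9 = 104
Depot → S1 → S2 → S3 → S5 → S4 → S6 → Depot: 24+11+8+16+12+17+20 = 108
Depot → S1 → S2 → S3 → S5 → S6 → S4 → Depot: 24+11+8+16+29+17+5 = 110
Depot → S1 → S2 → S3 → S6 → S4 → S5 → Depot: 24+11+8+15+17+12+9 = 96
Depot → S1 → S2 → S3 → S6 → S5 → S4 → Depot: 24+11+8+15+29+12+5 = 104
Depot → S1 → S2 → S4 → S3 → S5 → S6 → Depot: 24+11+10+6+16+29+20 = 116
Depot → S1 → S2 → S4 → S3 → S6 → S5 → Depot: 24+11+10+6+15+29+9 = 104
… (352 more)
Depot → S1 → S6 → S2 → S3 → S4 → S5 → Depot: 24+4+7+8+6+12+9 = 70  ← best
The minimum is 70.
One optimal route: Depot → S1 → S6 → S2 → S3 → S4 → S5 → Depot (or its reverse).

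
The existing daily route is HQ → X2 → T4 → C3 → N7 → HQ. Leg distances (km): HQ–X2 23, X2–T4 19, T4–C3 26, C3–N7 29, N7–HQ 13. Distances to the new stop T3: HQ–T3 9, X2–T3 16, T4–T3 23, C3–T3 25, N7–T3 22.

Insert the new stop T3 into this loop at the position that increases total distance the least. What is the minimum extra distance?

Insertion cost between consecutive stops i–j is d(i,T3) + d(T3,j) − d(i,j):
  between HQ and X2: 9 + 16 − 23 = 2
  between X2 and T4: 16 + 23 − 19 = 20
  between T4 and C3: 23 + 25 − 26 = 22
  between C3 and N7: 25 + 22 − 29 = 18
  between N7 and HQ: 22 + 9 − 13 = 18
Cheapest insertion is between HQ and X2, adding 2.
New total = 110 + 2 = 112.

Minimum extra distance: 2 km, inserting T3 between HQ and X2.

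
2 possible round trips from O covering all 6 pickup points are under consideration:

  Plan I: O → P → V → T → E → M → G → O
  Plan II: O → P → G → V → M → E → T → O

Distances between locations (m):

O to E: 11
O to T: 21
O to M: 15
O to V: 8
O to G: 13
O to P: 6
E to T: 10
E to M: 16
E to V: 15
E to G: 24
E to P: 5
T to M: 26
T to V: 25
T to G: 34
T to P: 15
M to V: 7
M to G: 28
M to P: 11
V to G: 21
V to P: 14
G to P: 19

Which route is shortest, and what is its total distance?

100 m — Plan II is the shortest.

Plan I: 6 + 14 + 25 + 10 + 16 + 28 + 13 = 112
Plan II: 6 + 19 + 21 + 7 + 16 + 10 + 21 = 100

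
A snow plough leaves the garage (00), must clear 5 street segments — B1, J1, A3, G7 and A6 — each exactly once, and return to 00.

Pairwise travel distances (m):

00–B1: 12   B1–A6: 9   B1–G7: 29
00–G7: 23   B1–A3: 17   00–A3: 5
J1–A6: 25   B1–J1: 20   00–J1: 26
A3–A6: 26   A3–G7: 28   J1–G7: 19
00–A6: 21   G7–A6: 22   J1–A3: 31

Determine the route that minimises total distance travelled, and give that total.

Shortest round trip = 98 m.

With 5 stops there are 5!/2 = 60 distinct round trips (a route and its reverse cost the same).
00→B1→J1→A3→G7→A6→00: 12+20+31+28+22+21 = 134
00→B1→J1→A3→A6→G7→00: 12+20+31+26+22+23 = 134
00→B1→J1→G7→A3→A6→00: 12+20+19+28+26+21 = 126
00→B1→J1→G7→A6→A3→00: 12+20+19+22+26+5 = 104
00→B1→J1→A6→A3→G7→00: 12+20+25+26+28+23 = 134
00→B1→J1→A6→G7→A3→00: 12+20+25+22+28+5 = 112
00→B1→A3→J1→G7→A6→00: 12+17+31+19+22+21 = 122
00→B1→A3→J1→A6→G7→00: 12+17+31+25+22+23 = 130
00→B1→A3→G7→J1→A6→00: 12+17+28+19+25+21 = 122
00→B1→A3→G7→A6→J1→00: 12+17+28+22+25+26 = 130
00→B1→A3→A6→J1→G7→00: 12+17+26+25+19+23 = 122
00→B1→A3→A6→G7→J1→00: 12+17+26+22+19+26 = 122
00→B1→G7→J1→A3→A6→00: 12+29+19+31+26+21 = 138
00→B1→G7→J1→A6→A3→00: 12+29+19+25+26+5 = 116
… (46 more)
00→B1→A6→J1→G7→A3→00: 12+9+25+19+28+5 = 98  ← best
The minimum is 98.
One optimal route: 00 → B1 → A6 → J1 → G7 → A3 → 00 (or its reverse).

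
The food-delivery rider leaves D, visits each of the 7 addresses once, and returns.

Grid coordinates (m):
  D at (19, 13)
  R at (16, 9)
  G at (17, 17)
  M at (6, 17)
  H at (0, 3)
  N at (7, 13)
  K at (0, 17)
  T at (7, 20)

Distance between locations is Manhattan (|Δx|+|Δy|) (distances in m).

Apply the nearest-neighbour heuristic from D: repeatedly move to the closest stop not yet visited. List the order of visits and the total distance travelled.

From D: distances to unvisited — G=6, R=7, N=12, M=17, T=19, K=23, H=29. Nearest is G (6).
From G: distances to unvisited — R=9, M=11, T=13, N=14, K=17, H=31. Nearest is R (9).
From R: distances to unvisited — N=13, M=18, T=20, H=22, K=24. Nearest is N (13).
From N: distances to unvisited — M=5, T=7, K=11, H=17. Nearest is M (5).
From M: distances to unvisited — T=4, K=6, H=20. Nearest is T (4).
From T: distances to unvisited — K=10, H=24. Nearest is K (10).
From K: distances to unvisited — H=14. Nearest is H (14).
Return H→D: 29.
Total = 6 + 9 + 13 + 5 + 4 + 10 + 14 + 29 = 90.

Nearest-neighbour total = 90 m; route D → G → R → N → M → T → K → H → D.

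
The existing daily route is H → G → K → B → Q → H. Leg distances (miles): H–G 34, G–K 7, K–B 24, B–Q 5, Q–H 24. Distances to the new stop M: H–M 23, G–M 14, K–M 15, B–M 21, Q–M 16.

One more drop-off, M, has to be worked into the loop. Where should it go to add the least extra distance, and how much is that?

Insertion cost between consecutive stops i–j is d(i,M) + d(M,j) − d(i,j):
  between H and G: 23 + 14 − 34 = 3
  between G and K: 14 + 15 − 7 = 22
  between K and B: 15 + 21 − 24 = 12
  between B and Q: 21 + 16 − 5 = 32
  between Q and H: 16 + 23 − 24 = 15
Cheapest insertion is between H and G, adding 3.
New total = 94 + 3 = 97.

Minimum extra distance: 3 miles, inserting M between H and G.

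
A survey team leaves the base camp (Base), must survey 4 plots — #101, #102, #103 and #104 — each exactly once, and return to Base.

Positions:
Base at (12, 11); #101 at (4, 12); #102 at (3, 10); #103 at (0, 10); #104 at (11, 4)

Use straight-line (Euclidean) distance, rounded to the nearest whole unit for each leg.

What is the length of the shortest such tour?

32 — the shortest possible round trip.

Base→#101→#102→#103→#104→Base: 8+2+3+13+7 = 33
Base→#101→#102→#104→#103→Base: 8+2+10+13+12 = 45
Base→#101→#103→#102→#104→Base: 8+4+3+10+7 = 32
Base→#101→#103→#104→#102→Base: 8+4+13+10+9 = 44
Base→#101→#104→#102→#103→Base: 8+11+10+3+12 = 44
Base→#101→#104→#103→#102→Base: 8+11+13+3+9 = 44
Base→#102→#101→#103→#104→Base: 9+2+4+13+7 = 35
Base→#102→#101→#104→#103→Base: 9+2+11+13+12 = 47
Base→#102→#103→#101→#104→Base: 9+3+4+11+7 = 34
Base→#102→#104→#101→#103→Base: 9+10+11+4+12 = 46
Base→#103→#101→#102→#104→Base: 12+4+2+10+7 = 35
Base→#103→#102→#101→#104→Base: 12+3+2+11+7 = 35
The minimum is 32.
One optimal route: Base → #101 → #103 → #102 → #104 → Base (or its reverse).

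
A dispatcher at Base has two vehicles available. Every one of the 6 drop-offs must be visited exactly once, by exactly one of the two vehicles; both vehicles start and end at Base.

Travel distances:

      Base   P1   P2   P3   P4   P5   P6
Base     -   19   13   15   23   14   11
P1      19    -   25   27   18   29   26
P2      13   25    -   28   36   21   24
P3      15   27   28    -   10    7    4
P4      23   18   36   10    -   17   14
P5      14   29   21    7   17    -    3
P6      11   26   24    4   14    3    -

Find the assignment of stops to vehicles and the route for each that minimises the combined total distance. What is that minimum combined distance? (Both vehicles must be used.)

94 — the smallest possible combined total.

There are 2^5 − 1 = 31 ways to divide the 6 stops into two non-empty groups. For each, the best each vehicle can do is its own shortest tour through its group:
  {P1} + {P2, P3, P4, P5, P6}: 38 + 74 = 112
  {P2} + {P1, P3, P4, P5, P6}: 26 + 68 = 94
  {P1, P2} + {P3, P4, P5, P6}: 57 + 54 = 111
  {P3} + {P1, P2, P4, P5, P6}: 30 + 87 = 117
  {P1, P3} + {P2, P4, P5, P6}: 61 + 74 = 135
  {P2, P3} + {P1, P4, P5, P6}: 56 + 68 = 124
  … (31 splits in total)
Best: vehicle 1 Base → P2 → Base = 26; vehicle 2 Base → P1 → P4 → P3 → P5 → P6 → Base = 68; combined 94.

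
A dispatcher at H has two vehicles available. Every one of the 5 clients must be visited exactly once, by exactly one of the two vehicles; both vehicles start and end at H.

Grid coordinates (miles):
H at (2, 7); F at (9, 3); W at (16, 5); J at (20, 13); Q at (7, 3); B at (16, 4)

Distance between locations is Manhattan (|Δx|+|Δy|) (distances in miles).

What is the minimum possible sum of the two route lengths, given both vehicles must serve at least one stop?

74 miles — the smallest possible combined total.

There are 2^4 − 1 = 15 ways to divide the 5 stops into two non-empty groups. For each, the best each vehicle can do is its own shortest tour through its group:
  {F} + {W, J, Q, B}: 22 + 56 = 78
  {W} + {F, J, Q, B}: 32 + 56 = 88
  {F, W} + {J, Q, B}: 36 + 56 = 92
  {J} + {F, W, Q, B}: 48 + 36 = 84
  {F, J} + {W, Q, B}: 56 + 36 = 92
  {W, J} + {F, Q, B}: 52 + 36 = 88
  … (15 splits in total)
  {Q} + {F, W, J, B}: 18 + 56 = 74  ← best
Best: vehicle 1 H → Q → H = 18; vehicle 2 H → F → B → W → J → H = 56; combined 74.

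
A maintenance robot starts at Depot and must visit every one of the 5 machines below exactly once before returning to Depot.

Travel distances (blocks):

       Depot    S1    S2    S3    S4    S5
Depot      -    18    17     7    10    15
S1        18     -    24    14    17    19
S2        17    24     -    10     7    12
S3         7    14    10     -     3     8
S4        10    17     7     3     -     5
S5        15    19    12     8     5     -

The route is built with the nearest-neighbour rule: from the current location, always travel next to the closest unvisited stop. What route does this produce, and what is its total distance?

Total distance 69 blocks via the nearest-neighbour route Depot → S3 → S4 → S5 → S2 → S1 → Depot.

At Depot the remaining stops are S3 7, S4 10, S5 15, S2 17, S1 18; go to S3.
At S3 the remaining stops are S4 3, S5 8, S2 10, S1 14; go to S4.
At S4 the remaining stops are S5 5, S2 7, S1 17; go to S5.
At S5 the remaining stops are S2 12, S1 19; go to S2.
At S2 the remaining stops are S1 24; go to S1.
Return S1→Depot: 18.
Total = 7 + 3 + 5 + 12 + 24 + 18 = 69.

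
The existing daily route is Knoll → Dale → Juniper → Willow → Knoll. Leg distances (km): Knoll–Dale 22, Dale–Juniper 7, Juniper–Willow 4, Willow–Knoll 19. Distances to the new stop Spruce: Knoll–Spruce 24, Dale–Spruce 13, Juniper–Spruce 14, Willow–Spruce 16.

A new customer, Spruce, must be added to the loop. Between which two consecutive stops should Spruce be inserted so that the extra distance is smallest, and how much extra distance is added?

Minimum extra distance: 15 km, inserting Spruce between Knoll and Dale.

Insertion cost between consecutive stops i–j is d(i,Spruce) + d(Spruce,j) − d(i,j):
  between Knoll and Dale: 24 + 13 − 22 = 15
  between Dale and Juniper: 13 + 14 − 7 = 20
  between Juniper and Willow: 14 + 16 − 4 = 26
  between Willow and Knoll: 16 + 24 − 19 = 21
Cheapest insertion is between Knoll and Dale, adding 15.
New total = 52 + 15 = 67.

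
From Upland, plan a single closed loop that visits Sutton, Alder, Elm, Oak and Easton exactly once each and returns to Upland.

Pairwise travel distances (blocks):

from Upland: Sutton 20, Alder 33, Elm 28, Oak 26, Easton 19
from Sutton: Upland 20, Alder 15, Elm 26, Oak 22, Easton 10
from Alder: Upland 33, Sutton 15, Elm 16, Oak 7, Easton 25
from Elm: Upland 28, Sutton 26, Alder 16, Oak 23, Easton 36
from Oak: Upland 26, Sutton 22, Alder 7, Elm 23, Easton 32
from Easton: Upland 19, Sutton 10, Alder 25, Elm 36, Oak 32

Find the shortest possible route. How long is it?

102 blocks — the shortest possible round trip.

Upland-Sutton-Alder-Elm-Oak-Easton-Upland: 20+15+16+23+32+19 = 125
Upland-Sutton-Alder-Elm-Easton-Oak-Upland: 20+15+16+36+32+26 = 145
Upland-Sutton-Alder-Oak-Elm-Easton-Upland: 20+15+7+23+36+19 = 120
Upland-Sutton-Alder-Oak-Easton-Elm-Upland: 20+15+7+32+36+28 = 138
Upland-Sutton-Alder-Easton-Elm-Oak-Upland: 20+15+25+36+23+26 = 145
Upland-Sutton-Alder-Easton-Oak-Elm-Upland: 20+15+25+32+23+28 = 143
Upland-Sutton-Elm-Alder-Oak-Easton-Upland: 20+26+16+7+32+19 = 120
Upland-Sutton-Elm-Alder-Easton-Oak-Upland: 20+26+16+25+32+26 = 145
Upland-Sutton-Elm-Oak-Alder-Easton-Upland: 20+26+23+7+25+19 = 120
Upland-Sutton-Elm-Oak-Easton-Alder-Upland: 20+26+23+32+25+33 = 159
Upland-Sutton-Elm-Easton-Alder-Oak-Upland: 20+26+36+25+7+26 = 140
Upland-Sutton-Elm-Easton-Oak-Alder-Upland: 20+26+36+32+7+33 = 154
Upland-Sutton-Oak-Alder-Elm-Easton-Upland: 20+22+7+16+36+19 = 120
Upland-Sutton-Oak-Alder-Easton-Elm-Upland: 20+22+7+25+36+28 = 138
… (46 more)
Upland-Elm-Alder-Oak-Sutton-Easton-Upland: 28+16+7+22+10+19 = 102  ← best
The minimum is 102.
One optimal route: Upland → Elm → Alder → Oak → Sutton → Easton → Upland (or its reverse).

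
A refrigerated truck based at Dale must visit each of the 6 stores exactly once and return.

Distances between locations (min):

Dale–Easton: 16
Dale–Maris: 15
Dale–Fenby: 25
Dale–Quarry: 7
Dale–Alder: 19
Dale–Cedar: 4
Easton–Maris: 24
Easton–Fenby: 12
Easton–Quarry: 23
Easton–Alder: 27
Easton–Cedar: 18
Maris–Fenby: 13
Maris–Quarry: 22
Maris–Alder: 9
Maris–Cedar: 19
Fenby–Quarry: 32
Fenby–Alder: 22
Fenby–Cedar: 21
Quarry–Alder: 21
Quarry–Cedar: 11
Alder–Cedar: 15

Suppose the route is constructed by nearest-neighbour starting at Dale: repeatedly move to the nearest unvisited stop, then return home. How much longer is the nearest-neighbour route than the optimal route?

Excess over optimum: 3 min.

Dale: Cedar=4, Quarry=7, Maris=15, Easton=16, Alder=19, Fenby=25 ⇒ Cedar
Cedar: Quarry=11, Alder=15, Easton=18, Maris=19, Fenby=21 ⇒ Quarry
Quarry: Alder=21, Maris=22, Easton=23, Fenby=32 ⇒ Alder
Alder: Maris=9, Fenby=22, Easton=27 ⇒ Maris
Maris: Fenby=13, Easton=24 ⇒ Fenby
Fenby: Easton=12 ⇒ Easton
NN route Dale → Cedar → Quarry → Alder → Maris → Fenby → Easton → Dale costs 86.
Optimal: Dale → Easton → Fenby → Maris → Alder → Cedar → Quarry → Dale costs 83 (by enumerating all 360 distinct tours).
Excess = 86 − 83 = 3.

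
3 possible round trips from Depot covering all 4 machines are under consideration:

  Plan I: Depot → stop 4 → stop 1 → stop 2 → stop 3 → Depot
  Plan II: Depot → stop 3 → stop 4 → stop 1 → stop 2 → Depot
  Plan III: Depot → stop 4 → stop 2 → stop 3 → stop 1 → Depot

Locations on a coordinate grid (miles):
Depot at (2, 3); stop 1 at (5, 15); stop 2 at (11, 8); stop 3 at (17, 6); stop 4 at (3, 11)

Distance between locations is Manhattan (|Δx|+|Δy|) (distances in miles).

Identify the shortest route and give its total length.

Plan I: 9 + 6 + 13 + 8 + 18 = 54
Plan II: 18 + 19 + 6 + 13 + 14 = 70
Plan III: 9 + 11 + 8 + 21 + 15 = 64

Shortest is Plan I, total 54 miles.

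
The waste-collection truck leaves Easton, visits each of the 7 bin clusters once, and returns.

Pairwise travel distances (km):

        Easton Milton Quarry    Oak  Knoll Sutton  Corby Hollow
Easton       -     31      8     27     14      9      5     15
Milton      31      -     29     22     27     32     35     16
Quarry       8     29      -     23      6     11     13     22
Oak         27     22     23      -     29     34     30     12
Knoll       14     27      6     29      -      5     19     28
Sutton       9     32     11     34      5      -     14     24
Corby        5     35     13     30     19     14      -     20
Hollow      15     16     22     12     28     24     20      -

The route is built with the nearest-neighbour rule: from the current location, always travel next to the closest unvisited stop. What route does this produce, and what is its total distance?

Total distance 118 km via the nearest-neighbour route Easton → Corby → Quarry → Knoll → Sutton → Hollow → Oak → Milton → Easton.

From Easton: distances to unvisited — Corby=5, Quarry=8, Sutton=9, Knoll=14, Hollow=15, Oak=27, Milton=31. Nearest is Corby (5).
From Corby: distances to unvisited — Quarry=13, Sutton=14, Knoll=19, Hollow=20, Oak=30, Milton=35. Nearest is Quarry (13).
From Quarry: distances to unvisited — Knoll=6, Sutton=11, Hollow=22, Oak=23, Milton=29. Nearest is Knoll (6).
From Knoll: distances to unvisited — Sutton=5, Milton=27, Hollow=28, Oak=29. Nearest is Sutton (5).
From Sutton: distances to unvisited — Hollow=24, Milton=32, Oak=34. Nearest is Hollow (24).
From Hollow: distances to unvisited — Oak=12, Milton=16. Nearest is Oak (12).
From Oak: distances to unvisited — Milton=22. Nearest is Milton (22).
Return Milton→Easton: 31.
Total = 5 + 13 + 6 + 5 + 24 + 12 + 22 + 31 = 118.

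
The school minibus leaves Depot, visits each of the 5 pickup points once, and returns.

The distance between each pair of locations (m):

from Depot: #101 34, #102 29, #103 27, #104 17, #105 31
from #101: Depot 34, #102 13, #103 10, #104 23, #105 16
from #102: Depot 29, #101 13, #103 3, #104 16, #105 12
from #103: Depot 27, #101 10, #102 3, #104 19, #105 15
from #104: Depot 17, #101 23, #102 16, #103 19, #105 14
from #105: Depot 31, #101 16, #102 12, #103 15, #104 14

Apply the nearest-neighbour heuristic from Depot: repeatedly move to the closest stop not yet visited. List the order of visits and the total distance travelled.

From Depot: distances to unvisited — #104=17, #103=27, #102=29, #105=31, #101=34. Nearest is #104 (17).
From #104: distances to unvisited — #105=14, #102=16, #103=19, #101=23. Nearest is #105 (14).
From #105: distances to unvisited — #102=12, #103=15, #101=16. Nearest is #102 (12).
From #102: distances to unvisited — #103=3, #101=13. Nearest is #103 (3).
From #103: distances to unvisited — #101=10. Nearest is #101 (10).
Return #101→Depot: 34.
Total = 17 + 14 + 12 + 3 + 10 + 34 = 90.

Nearest-neighbour total = 90 m; route Depot → #104 → #105 → #102 → #103 → #101 → Depot.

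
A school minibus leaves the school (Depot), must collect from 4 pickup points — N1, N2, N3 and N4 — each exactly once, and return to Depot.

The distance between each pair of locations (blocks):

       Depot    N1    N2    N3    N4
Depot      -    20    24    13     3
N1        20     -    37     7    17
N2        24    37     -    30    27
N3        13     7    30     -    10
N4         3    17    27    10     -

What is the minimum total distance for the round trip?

81 blocks — the shortest possible round trip.

With 4 stops there are 4!/2 = 12 distinct round trips (a route and its reverse cost the same).
Depot - N1 - N2 - N3 - N4 - Depot: 20+37+30+10+3 = 100
Depot - N1 - N2 - N4 - N3 - Depot: 20+37+27+10+13 = 107
Depot - N1 - N3 - N2 - N4 - Depot: 20+7+30+27+3 = 87
Depot - N1 - N3 - N4 - N2 - Depot: 20+7+10+27+24 = 88
Depot - N1 - N4 - N2 - N3 - Depot: 20+17+27+30+13 = 107
Depot - N1 - N4 - N3 - N2 - Depot: 20+17+10+30+24 = 101
Depot - N2 - N1 - N3 - N4 - Depot: 24+37+7+10+3 = 81
Depot - N2 - N1 - N4 - N3 - Depot: 24+37+17+10+13 = 101
Depot - N2 - N3 - N1 - N4 - Depot: 24+30+7+17+3 = 81
Depot - N2 - N4 - N1 - N3 - Depot: 24+27+17+7+13 = 88
Depot - N3 - N1 - N2 - N4 - Depot: 13+7+37+27+3 = 87
Depot - N3 - N2 - N1 - N4 - Depot: 13+30+37+17+3 = 100
The minimum is 81.
One optimal route: Depot → N2 → N1 → N3 → N4 → Depot (or its reverse).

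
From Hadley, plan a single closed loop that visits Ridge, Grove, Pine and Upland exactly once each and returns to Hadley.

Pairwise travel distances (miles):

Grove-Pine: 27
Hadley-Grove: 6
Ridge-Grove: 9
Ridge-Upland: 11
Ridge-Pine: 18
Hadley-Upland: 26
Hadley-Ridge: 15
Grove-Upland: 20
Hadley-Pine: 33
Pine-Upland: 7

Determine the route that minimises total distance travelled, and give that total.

There are 12 distinct closed tours to check (reversals are equivalent).
Hadley → Ridge → Grove → Pine → Upland → Hadley: 15+9+27+7+26 = 84
Hadley → Ridge → Grove → Upland → Pine → Hadley: 15+9+20+7+33 = 84
Hadley → Ridge → Pine → Grove → Upland → Hadley: 15+18+27+20+26 = 106
Hadley → Ridge → Pine → Upland → Grove → Hadley: 15+18+7+20+6 = 66
Hadley → Ridge → Upland → Grove → Pine → Hadley: 15+11+20+27+33 = 106
Hadley → Ridge → Upland → Pine → Grove → Hadley: 15+11+7+27+6 = 66
Hadley → Grove → Ridge → Pine → Upland → Hadley: 6+9+18+7+26 = 66
Hadley → Grove → Ridge → Upland → Pine → Hadley: 6+9+11+7+33 = 66
Hadley → Grove → Pine → Ridge → Upland → Hadley: 6+27+18+11+26 = 88
Hadley → Grove → Upland → Ridge → Pine → Hadley: 6+20+11+18+33 = 88
Hadley → Pine → Ridge → Grove → Upland → Hadley: 33+18+9+20+26 = 106
Hadley → Pine → Grove → Ridge → Upland → Hadley: 33+27+9+11+26 = 106
The minimum is 66.
One optimal route: Hadley → Ridge → Pine → Upland → Grove → Hadley (or its reverse).

Shortest round trip = 66 miles.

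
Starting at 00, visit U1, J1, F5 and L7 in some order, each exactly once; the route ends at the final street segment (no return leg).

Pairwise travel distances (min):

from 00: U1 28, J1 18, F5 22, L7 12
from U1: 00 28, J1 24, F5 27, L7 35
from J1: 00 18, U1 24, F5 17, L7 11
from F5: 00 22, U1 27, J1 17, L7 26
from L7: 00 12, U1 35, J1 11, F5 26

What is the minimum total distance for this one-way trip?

There are 4! = 24 possible orderings.
00→U1→J1→F5→L7: 28+24+17+26 = 95
00→U1→J1→L7→F5: 28+24+11+26 = 89
00→U1→F5→J1→L7: 28+27+17+11 = 83
00→U1→F5→L7→J1: 28+27+26+11 = 92
00→U1→L7→J1→F5: 28+35+11+17 = 91
00→U1→L7→F5→J1: 28+35+26+17 = 106
00→J1→U1→F5→L7: 18+24+27+26 = 95
00→J1→U1→L7→F5: 18+24+35+26 = 103
00→J1→F5→U1→L7: 18+17+27+35 = 97
00→J1→F5→L7→U1: 18+17+26+35 = 96
00→J1→L7→U1→F5: 18+11+35+27 = 91
00→J1→L7→F5→U1: 18+11+26+27 = 82
00→F5→U1→J1→L7: 22+27+24+11 = 84
00→F5→U1→L7→J1: 22+27+35+11 = 95
… (10 more)
00→L7→J1→F5→U1: 12+11+17+27 = 67  ← best
The minimum is 67.
One shortest path: 00 → L7 → J1 → F5 → U1.

Minimum one-way distance = 67 min.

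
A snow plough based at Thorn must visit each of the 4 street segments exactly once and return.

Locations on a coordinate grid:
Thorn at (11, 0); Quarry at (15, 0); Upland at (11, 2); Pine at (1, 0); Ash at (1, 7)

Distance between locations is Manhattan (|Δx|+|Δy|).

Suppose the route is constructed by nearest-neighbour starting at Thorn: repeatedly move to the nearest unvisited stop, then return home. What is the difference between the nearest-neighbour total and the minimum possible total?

From Thorn: Upland=2, Quarry=4, Pine=10, Ash=17 → choose Upland (2).
From Upland: Quarry=6, Pine=12, Ash=15 → choose Quarry (6).
From Quarry: Pine=14, Ash=21 → choose Pine (14).
From Pine: Ash=7 → choose Ash (7).
NN route Thorn → Upland → Quarry → Pine → Ash → Thorn costs 46.
Optimal: Thorn → Quarry → Upland → Ash → Pine → Thorn costs 42 (by enumerating all 12 distinct tours).
Excess = 46 − 42 = 4.

4 longer than the optimal tour.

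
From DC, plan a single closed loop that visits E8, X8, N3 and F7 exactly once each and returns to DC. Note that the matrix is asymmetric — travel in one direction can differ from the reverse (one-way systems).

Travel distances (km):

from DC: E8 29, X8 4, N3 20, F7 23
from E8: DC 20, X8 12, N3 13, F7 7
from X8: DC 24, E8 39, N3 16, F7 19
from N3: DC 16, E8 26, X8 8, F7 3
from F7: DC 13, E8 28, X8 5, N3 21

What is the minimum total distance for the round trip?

DC → E8 → X8 → N3 → F7 → DC: 29+12+16+3+13 = 73
DC → E8 → X8 → F7 → N3 → DC: 29+12+19+21+16 = 97
DC → E8 → N3 → X8 → F7 → DC: 29+13+8+19+13 = 82
DC → E8 → N3 → F7 → X8 → DC: 29+13+3+5+24 = 74
DC → E8 → F7 → X8 → N3 → DC: 29+7+5+16+16 = 73
DC → E8 → F7 → N3 → X8 → DC: 29+7+21+8+24 = 89
DC → X8 → E8 → N3 → F7 → DC: 4+39+13+3+13 = 72
DC → X8 → E8 → F7 → N3 → DC: 4+39+7+21+16 = 87
DC → X8 → N3 → E8 → F7 → DC: 4+16+26+7+13 = 66
DC → X8 → N3 → F7 → E8 → DC: 4+16+3+28+20 = 71
DC → X8 → F7 → E8 → N3 → DC: 4+19+28+13+16 = 80
DC → X8 → F7 → N3 → E8 → DC: 4+19+21+26+20 = 90
DC → N3 → E8 → X8 → F7 → DC: 20+26+12+19+13 = 90
DC → N3 → E8 → F7 → X8 → DC: 20+26+7+5+24 = 82
… (10 more)
The minimum is 66.
One optimal route: DC → X8 → N3 → E8 → F7 → DC.

Minimum total distance: 66 km.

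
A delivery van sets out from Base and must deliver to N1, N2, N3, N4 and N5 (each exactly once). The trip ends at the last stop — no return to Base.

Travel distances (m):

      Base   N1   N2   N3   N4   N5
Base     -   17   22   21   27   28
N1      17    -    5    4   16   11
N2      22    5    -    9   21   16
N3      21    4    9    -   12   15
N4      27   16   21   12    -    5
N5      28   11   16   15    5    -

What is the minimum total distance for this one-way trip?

There are 5! = 120 possible orderings.
Base→N1→N2→N3→N4→N5: 17+5+9+12+5 = 48
Base→N1→N2→N3→N5→N4: 17+5+9+15+5 = 51
Base→N1→N2→N4→N3→N5: 17+5+21+12+15 = 70
Base→N1→N2→N4→N5→N3: 17+5+21+5+15 = 63
Base→N1→N2→N5→N3→N4: 17+5+16+15+12 = 65
Base→N1→N2→N5→N4→N3: 17+5+16+5+12 = 55
Base→N1→N3→N2→N4→N5: 17+4+9+21+5 = 56
Base→N1→N3→N2→N5→N4: 17+4+9+16+5 = 51
Base→N1→N3→N4→N2→N5: 17+4+12+21+16 = 70
Base→N1→N3→N4→N5→N2: 17+4+12+5+16 = 54
Base→N1→N3→N5→N2→N4: 17+4+15+16+21 = 73
Base→N1→N3→N5→N4→N2: 17+4+15+5+21 = 62
Base→N1→N4→N2→N3→N5: 17+16+21+9+15 = 78
Base→N1→N4→N2→N5→N3: 17+16+21+16+15 = 85
… (106 more)
The minimum is 48.
One shortest path: Base → N1 → N2 → N3 → N4 → N5.

Shortest open route: 48 m.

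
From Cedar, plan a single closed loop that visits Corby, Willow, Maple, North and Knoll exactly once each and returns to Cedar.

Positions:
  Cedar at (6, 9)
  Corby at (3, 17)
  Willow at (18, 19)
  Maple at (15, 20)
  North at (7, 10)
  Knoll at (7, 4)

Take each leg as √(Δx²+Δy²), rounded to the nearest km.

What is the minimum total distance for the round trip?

With 5 stops there are 5!/2 = 60 distinct round trips (a route and its reverse cost the same).
Cedar-Corby-Willow-Maple-North-Knoll-Cedar: 9+15+3+13+6+5 = 51
Cedar-Corby-Willow-Maple-Knoll-North-Cedar: 9+15+3+18+6+1 = 52
Cedar-Corby-Willow-North-Maple-Knoll-Cedar: 9+15+14+13+18+5 = 74
Cedar-Corby-Willow-North-Knoll-Maple-Cedar: 9+15+14+6+18+14 = 76
Cedar-Corby-Willow-Knoll-Maple-North-Cedar: 9+15+19+18+13+1 = 75
Cedar-Corby-Willow-Knoll-North-Maple-Cedar: 9+15+19+6+13+14 = 76
Cedar-Corby-Maple-Willow-North-Knoll-Cedar: 9+12+3+14+6+5 = 49
Cedar-Corby-Maple-Willow-Knoll-North-Cedar: 9+12+3+19+6+1 = 50
Cedar-Corby-Maple-North-Willow-Knoll-Cedar: 9+12+13+14+19+5 = 72
Cedar-Corby-Maple-North-Knoll-Willow-Cedar: 9+12+13+6+19+16 = 75
Cedar-Corby-Maple-Knoll-Willow-North-Cedar: 9+12+18+19+14+1 = 73
Cedar-Corby-Maple-Knoll-North-Willow-Cedar: 9+12+18+6+14+16 = 75
Cedar-Corby-North-Willow-Maple-Knoll-Cedar: 9+8+14+3+18+5 = 57
Cedar-Corby-North-Willow-Knoll-Maple-Cedar: 9+8+14+19+18+14 = 82
… (46 more)
Cedar-North-Corby-Maple-Willow-Knoll-Cedar: 1+8+12+3+19+5 = 48  ← best
The minimum is 48.
One optimal route: Cedar → North → Corby → Maple → Willow → Knoll → Cedar (or its reverse).

Shortest round trip = 48 km.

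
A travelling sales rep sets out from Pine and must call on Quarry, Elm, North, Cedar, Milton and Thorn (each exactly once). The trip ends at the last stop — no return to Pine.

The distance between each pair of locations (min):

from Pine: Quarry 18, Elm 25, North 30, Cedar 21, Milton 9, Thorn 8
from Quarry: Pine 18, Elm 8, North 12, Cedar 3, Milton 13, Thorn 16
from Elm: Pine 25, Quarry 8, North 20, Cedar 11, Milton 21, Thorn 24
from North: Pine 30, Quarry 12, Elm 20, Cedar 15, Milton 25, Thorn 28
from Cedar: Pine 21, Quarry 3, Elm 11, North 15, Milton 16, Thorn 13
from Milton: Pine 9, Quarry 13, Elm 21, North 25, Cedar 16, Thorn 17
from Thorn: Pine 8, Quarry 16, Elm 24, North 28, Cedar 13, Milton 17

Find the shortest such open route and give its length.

There are 6! = 720 possible orderings.
Pine → Quarry → Elm → North → Cedar → Milton → Thorn: 18+8+20+15+16+17 = 94
Pine → Quarry → Elm → North → Cedar → Thorn → Milton: 18+8+20+15+13+17 = 91
Pine → Quarry → Elm → North → Milton → Cedar → Thorn: 18+8+20+25+16+13 = 100
Pine → Quarry → Elm → North → Milton → Thorn → Cedar: 18+8+20+25+17+13 = 101
Pine → Quarry → Elm → North → Thorn → Cedar → Milton: 18+8+20+28+13+16 = 103
Pine → Quarry → Elm → North → Thorn → Milton → Cedar: 18+8+20+28+17+16 = 107
Pine → Quarry → Elm → Cedar → North → Milton → Thorn: 18+8+11+15+25+17 = 94
Pine → Quarry → Elm → Cedar → North → Thorn → Milton: 18+8+11+15+28+17 = 97
… (712 more)
Pine → Milton → Thorn → Cedar → Quarry → Elm → North: 9+17+13+3+8+20 = 70  ← best
The minimum is 70.
One shortest path: Pine → Milton → Thorn → Cedar → Quarry → Elm → North.

Shortest open route: 70 min.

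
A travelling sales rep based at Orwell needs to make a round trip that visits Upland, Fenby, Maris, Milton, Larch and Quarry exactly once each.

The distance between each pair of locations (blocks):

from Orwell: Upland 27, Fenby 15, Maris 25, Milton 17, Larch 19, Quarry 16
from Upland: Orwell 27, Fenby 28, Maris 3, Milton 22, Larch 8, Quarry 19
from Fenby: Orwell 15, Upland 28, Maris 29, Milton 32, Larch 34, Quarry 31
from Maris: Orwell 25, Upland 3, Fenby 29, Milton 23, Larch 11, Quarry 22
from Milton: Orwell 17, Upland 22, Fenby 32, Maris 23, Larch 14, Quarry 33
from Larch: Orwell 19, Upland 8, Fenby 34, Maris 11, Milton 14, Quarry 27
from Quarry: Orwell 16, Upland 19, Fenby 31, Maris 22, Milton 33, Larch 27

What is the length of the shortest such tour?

Shortest round trip = 110 blocks.

Orwell - Upland - Fenby - Maris - Milton - Larch - Quarry - Orwell: 27+28+29+23+14+27+16 = 164
Orwell - Upland - Fenby - Maris - Milton - Quarry - Larch - Orwell: 27+28+29+23+33+27+19 = 186
Orwell - Upland - Fenby - Maris - Larch - Milton - Quarry - Orwell: 27+28+29+11+14+33+16 = 158
Orwell - Upland - Fenby - Maris - Larch - Quarry - Milton - Orwell: 27+28+29+11+27+33+17 = 172
Orwell - Upland - Fenby - Maris - Quarry - Milton - Larch - Orwell: 27+28+29+22+33+14+19 = 172
Orwell - Upland - Fenby - Maris - Quarry - Larch - Milton - Orwell: 27+28+29+22+27+14+17 = 164
Orwell - Upland - Fenby - Milton - Maris - Larch - Quarry - Orwell: 27+28+32+23+11+27+16 = 164
Orwell - Upland - Fenby - Milton - Maris - Quarry - Larch - Orwell: 27+28+32+23+22+27+19 = 178
… (352 more)
Orwell - Fenby - Milton - Larch - Upland - Maris - Quarry - Orwell: 15+32+14+8+3+22+16 = 110  ← best
The minimum is 110.
One optimal route: Orwell → Fenby → Milton → Larch → Upland → Maris → Quarry → Orwell (or its reverse).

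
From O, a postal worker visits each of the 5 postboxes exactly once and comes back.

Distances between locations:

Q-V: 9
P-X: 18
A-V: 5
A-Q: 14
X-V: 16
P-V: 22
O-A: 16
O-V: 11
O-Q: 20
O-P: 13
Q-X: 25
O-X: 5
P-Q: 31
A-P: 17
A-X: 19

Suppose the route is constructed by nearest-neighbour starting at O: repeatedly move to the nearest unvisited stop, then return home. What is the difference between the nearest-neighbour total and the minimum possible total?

From O: X=5, V=11, P=13, A=16, Q=20 → choose X (5).
From X: V=16, P=18, A=19, Q=25 → choose V (16).
From V: A=5, Q=9, P=22 → choose A (5).
From A: Q=14, P=17 → choose Q (14).
From Q: P=31 → choose P (31).
NN route O → X → V → A → Q → P → O costs 84.
Optimal: O → P → A → Q → V → X → O costs 74 (by enumerating all 60 distinct tours).
Excess = 84 − 74 = 10.

Excess over optimum: 10.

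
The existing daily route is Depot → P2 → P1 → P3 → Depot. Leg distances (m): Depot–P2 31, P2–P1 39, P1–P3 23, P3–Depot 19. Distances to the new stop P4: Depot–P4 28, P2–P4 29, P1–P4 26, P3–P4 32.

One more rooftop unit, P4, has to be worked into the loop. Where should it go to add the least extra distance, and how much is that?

Insertion cost between consecutive stops i–j is d(i,P4) + d(P4,j) − d(i,j):
  between Depot and P2: 28 + 29 − 31 = 26
  between P2 and P1: 29 + 26 − 39 = 16
  between P1 and P3: 26 + 32 − 23 = 35
  between P3 and Depot: 32 + 28 − 19 = 41
Cheapest insertion is between P2 and P1, adding 16.
New total = 112 + 16 = 128.

Minimum extra distance: 16 m, inserting P4 between P2 and P1.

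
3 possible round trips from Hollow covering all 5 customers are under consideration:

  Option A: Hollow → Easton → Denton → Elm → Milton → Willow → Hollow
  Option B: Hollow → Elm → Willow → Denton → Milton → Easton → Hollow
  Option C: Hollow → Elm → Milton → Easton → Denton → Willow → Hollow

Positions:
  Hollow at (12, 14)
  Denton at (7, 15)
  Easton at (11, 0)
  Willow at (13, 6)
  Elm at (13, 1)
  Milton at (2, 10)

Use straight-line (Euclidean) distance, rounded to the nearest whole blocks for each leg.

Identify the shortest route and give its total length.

Option A: 14 + 16 + 15 + 14 + 12 + 8 = 79
Option B: 13 + 5 + 11 + 7 + 13 + 14 = 63
Option C: 13 + 14 + 13 + 16 + 11 + 8 = 75

Shortest is Option B, total 63 blocks.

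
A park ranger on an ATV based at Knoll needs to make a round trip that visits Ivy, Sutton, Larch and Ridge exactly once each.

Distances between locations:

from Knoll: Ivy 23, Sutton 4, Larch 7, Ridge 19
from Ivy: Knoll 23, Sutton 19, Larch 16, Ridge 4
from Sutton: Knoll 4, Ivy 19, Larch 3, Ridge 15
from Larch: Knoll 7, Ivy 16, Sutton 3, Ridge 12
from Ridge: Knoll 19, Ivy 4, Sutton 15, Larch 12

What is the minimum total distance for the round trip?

Shortest round trip = 46.

With 4 stops there are 4!/2 = 12 distinct round trips (a route and its reverse cost the same).
Knoll→Ivy→Sutton→Larch→Ridge→Knoll: 23+19+3+12+19 = 76
Knoll→Ivy→Sutton→Ridge→Larch→Knoll: 23+19+15+12+7 = 76
Knoll→Ivy→Larch→Sutton→Ridge→Knoll: 23+16+3+15+19 = 76
Knoll→Ivy→Larch→Ridge→Sutton→Knoll: 23+16+12+15+4 = 70
Knoll→Ivy→Ridge→Sutton→Larch→Knoll: 23+4+15+3+7 = 52
Knoll→Ivy→Ridge→Larch→Sutton→Knoll: 23+4+12+3+4 = 46
Knoll→Sutton→Ivy→Larch→Ridge→Knoll: 4+19+16+12+19 = 70
Knoll→Sutton→Ivy→Ridge→Larch→Knoll: 4+19+4+12+7 = 46
Knoll→Sutton→Larch→Ivy→Ridge→Knoll: 4+3+16+4+19 = 46
Knoll→Sutton→Ridge→Ivy→Larch→Knoll: 4+15+4+16+7 = 46
Knoll→Larch→Ivy→Sutton→Ridge→Knoll: 7+16+19+15+19 = 76
Knoll→Larch→Sutton→Ivy→Ridge→Knoll: 7+3+19+4+19 = 52
The minimum is 46.
One optimal route: Knoll → Ivy → Ridge → Larch → Sutton → Knoll (or its reverse).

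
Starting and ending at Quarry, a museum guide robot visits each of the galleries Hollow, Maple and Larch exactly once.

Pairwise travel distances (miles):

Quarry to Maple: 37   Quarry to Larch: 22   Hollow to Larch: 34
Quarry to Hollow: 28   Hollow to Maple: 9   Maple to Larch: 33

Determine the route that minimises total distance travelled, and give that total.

There are 3 distinct closed tours to check (reversals are equivalent).
Quarry → Hollow → Maple → Larch → Quarry: 28+9+33+22 = 92
Quarry → Hollow → Larch → Maple → Quarry: 28+34+33+37 = 132
Quarry → Maple → Hollow → Larch → Quarry: 37+9+34+22 = 102
The minimum is 92.
One optimal route: Quarry → Hollow → Maple → Larch → Quarry (or its reverse).

Shortest round trip = 92 miles.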